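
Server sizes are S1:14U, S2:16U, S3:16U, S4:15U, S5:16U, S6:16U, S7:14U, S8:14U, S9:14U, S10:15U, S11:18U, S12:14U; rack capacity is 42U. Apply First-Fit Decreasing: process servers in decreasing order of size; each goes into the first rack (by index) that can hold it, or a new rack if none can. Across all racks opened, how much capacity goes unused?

Sorted descending: 18, 16, 16, 16, 16, 15, 15, 14, 14, 14, 14, 14.
18U → rack 1 (remaining 24U)
16U → rack 1 (remaining 8U)
16U → rack 2 (remaining 26U)
16U → rack 2 (remaining 10U)
16U → rack 3 (remaining 26U)
15U → rack 3 (remaining 11U)
15U → rack 4 (remaining 27U)
14U → rack 4 (remaining 13U)
14U → rack 5 (remaining 28U)
14U → rack 5 (remaining 14U)
14U → rack 5 (remaining 0U)
14U → rack 6 (remaining 28U)
6 racks × 42U = 252U; used 182U; unused 70U.

70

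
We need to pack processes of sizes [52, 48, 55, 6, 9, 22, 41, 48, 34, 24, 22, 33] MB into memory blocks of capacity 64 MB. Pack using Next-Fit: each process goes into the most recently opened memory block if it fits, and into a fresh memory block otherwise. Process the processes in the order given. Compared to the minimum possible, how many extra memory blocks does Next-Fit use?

Next-Fit: [52] [48] [55,6] [9,22] [41] [48] [34,24] [22,33] → 8 memory blocks.
Total size 394 MB; any packing needs at least ⌈394/64⌉ = 7 memory blocks.
An optimal packing achieves that bound: [55,9] [52,6] [48] [48] [41,22] [34,24] [33,22] → 7 memory blocks.
Excess: 8 − 7 = 1.

1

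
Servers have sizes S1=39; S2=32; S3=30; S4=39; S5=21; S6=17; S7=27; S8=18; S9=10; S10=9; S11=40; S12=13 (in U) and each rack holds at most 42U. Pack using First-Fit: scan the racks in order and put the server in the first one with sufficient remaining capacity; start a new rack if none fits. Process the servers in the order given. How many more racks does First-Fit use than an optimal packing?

0

First-Fit: [39] [32,10] [30,9] [39] [21,17] [27,13] [18] [40] → 8 racks.
Total size 295U; any packing needs at least ⌈295/42⌉ = 8 racks.
So 8 is already optimal.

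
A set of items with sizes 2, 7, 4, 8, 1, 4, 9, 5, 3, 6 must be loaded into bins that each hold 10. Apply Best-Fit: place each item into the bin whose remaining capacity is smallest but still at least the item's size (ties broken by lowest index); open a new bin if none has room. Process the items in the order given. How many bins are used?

Put 2 in bin 1; 8 remain.
Put 7 in bin 1; 1 remain.
Put 4 in bin 2; 6 remain.
Put 8 in bin 3; 2 remain.
Put 1 in bin 1; 0 remain.
Put 4 in bin 2; 2 remain.
Put 9 in bin 4; 1 remain.
Put 5 in bin 5; 5 remain.
Put 3 in bin 5; 2 remain.
Put 6 in bin 6; 4 remain.
Final bins: [2,7,1] [4,4] [8] [9] [5,3] [6].

6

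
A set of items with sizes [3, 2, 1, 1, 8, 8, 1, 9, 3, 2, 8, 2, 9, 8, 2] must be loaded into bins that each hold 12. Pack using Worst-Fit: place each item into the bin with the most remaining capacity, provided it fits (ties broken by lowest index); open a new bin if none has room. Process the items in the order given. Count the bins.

7 bins

3 → bin 1 (remaining 9)
2 → bin 1 (remaining 7)
1 → bin 1 (remaining 6)
1 → bin 1 (remaining 5)
8 → bin 2 (remaining 4)
8 → bin 3 (remaining 4)
1 → bin 1 (remaining 4)
9 → bin 4 (remaining 3)
3 → bin 1 (remaining 1)
2 → bin 2 (remaining 2)
8 → bin 5 (remaining 4)
2 → bin 3 (remaining 2)
9 → bin 6 (remaining 3)
8 → bin 7 (remaining 4)
2 → bin 5 (remaining 2)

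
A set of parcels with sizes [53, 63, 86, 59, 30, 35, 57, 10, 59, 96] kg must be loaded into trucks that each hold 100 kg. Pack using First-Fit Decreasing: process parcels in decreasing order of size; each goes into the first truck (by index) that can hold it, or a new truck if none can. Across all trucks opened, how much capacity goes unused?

Sorted descending: 96, 86, 63, 59, 59, 57, 53, 35, 30, 10.
96 kg → truck 1 (remaining 4 kg)
86 kg → truck 2 (remaining 14 kg)
63 kg → truck 3 (remaining 37 kg)
59 kg → truck 4 (remaining 41 kg)
59 kg → truck 5 (remaining 41 kg)
57 kg → truck 6 (remaining 43 kg)
53 kg → truck 7 (remaining 47 kg)
35 kg → truck 3 (remaining 2 kg)
30 kg → truck 4 (remaining 11 kg)
10 kg → truck 2 (remaining 4 kg)
7 trucks × 100 kg = 700 kg; used 548 kg; unused 152 kg.

152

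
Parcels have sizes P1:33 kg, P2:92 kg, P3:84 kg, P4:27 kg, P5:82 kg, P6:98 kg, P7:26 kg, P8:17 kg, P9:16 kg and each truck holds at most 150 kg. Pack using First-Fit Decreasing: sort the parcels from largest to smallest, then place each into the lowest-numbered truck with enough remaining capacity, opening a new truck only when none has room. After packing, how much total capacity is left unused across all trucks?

Sorted descending: 98, 92, 84, 82, 33, 27, 26, 17, 16.
truck 1: place 98 kg, 52 kg left
truck 2: place 92 kg, 58 kg left
truck 3: place 84 kg, 66 kg left
truck 4: place 82 kg, 68 kg left
truck 1: place 33 kg, 19 kg left
truck 2: place 27 kg, 31 kg left
truck 2: place 26 kg, 5 kg left
truck 1: place 17 kg, 2 kg left
truck 3: place 16 kg, 50 kg left
4 trucks × 150 kg = 600 kg; used 475 kg; unused 125 kg.

125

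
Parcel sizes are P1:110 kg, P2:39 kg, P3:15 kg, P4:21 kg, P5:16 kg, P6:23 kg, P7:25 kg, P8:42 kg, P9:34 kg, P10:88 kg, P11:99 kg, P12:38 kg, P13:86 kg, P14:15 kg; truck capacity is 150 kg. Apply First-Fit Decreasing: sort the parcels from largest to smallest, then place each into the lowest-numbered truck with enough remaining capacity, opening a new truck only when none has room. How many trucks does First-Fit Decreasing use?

Sorted descending: 110, 99, 88, 86, 42, 39, 38, 34, 25, 23, 21, 16, 15, 15.
110 kg → truck 1 (remaining 40 kg)
99 kg → truck 2 (remaining 51 kg)
88 kg → truck 3 (remaining 62 kg)
86 kg → truck 4 (remaining 64 kg)
42 kg → truck 2 (remaining 9 kg)
39 kg → truck 1 (remaining 1 kg)
38 kg → truck 3 (remaining 24 kg)
34 kg → truck 4 (remaining 30 kg)
25 kg → truck 4 (remaining 5 kg)
23 kg → truck 3 (remaining 1 kg)
21 kg → truck 5 (remaining 129 kg)
16 kg → truck 5 (remaining 113 kg)
15 kg → truck 5 (remaining 98 kg)
15 kg → truck 5 (remaining 83 kg)
Final trucks: [110,39] [99,42] [88,38,23] [86,34,25] [21,16,15,15].

5 trucks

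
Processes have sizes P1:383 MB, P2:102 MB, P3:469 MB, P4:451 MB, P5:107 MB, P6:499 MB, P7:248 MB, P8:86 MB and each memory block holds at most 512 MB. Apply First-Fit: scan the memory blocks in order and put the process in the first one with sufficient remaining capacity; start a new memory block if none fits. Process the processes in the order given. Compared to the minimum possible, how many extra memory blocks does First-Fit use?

0

First-Fit: [383,102] [469] [451] [107,248,86] [499] → 5 memory blocks.
Total size 2345 MB; any packing needs at least ⌈2345/512⌉ = 5 memory blocks.
So 5 is already optimal.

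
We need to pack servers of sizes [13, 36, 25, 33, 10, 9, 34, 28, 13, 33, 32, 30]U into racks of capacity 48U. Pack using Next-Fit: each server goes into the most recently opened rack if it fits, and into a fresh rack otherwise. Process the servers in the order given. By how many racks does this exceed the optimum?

Next-Fit: [13] [36] [25] [33,10] [9,34] [28,13] [33] [32] [30] → 9 racks.
8 servers exceed 24U (half the capacity), and no two of those can share a rack, so at least 8 racks are needed.
An optimal packing achieves that bound: [36,10] [34,13] [33,13] [33,9] [32] [30] [28] [25] → 8 racks.
Excess: 9 − 8 = 1.

1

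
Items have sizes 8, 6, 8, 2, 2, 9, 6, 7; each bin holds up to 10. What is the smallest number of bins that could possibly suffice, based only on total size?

5

Total size = 8 + 6 + 8 + 2 + 2 + 9 + 6 + 7 = 48.
⌈48 / 10⌉ = 5.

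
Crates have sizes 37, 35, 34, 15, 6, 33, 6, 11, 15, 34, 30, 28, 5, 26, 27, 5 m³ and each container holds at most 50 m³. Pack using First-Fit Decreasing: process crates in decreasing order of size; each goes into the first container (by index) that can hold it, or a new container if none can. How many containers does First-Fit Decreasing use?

9

Sorted descending: 37, 35, 34, 34, 33, 30, 28, 27, 26, 15, 15, 11, 6, 6, 5, 5.
Put 37 m³ in container 1; 13 m³ remain.
Put 35 m³ in container 2; 15 m³ remain.
Put 34 m³ in container 3; 16 m³ remain.
Put 34 m³ in container 4; 16 m³ remain.
Put 33 m³ in container 5; 17 m³ remain.
Put 30 m³ in container 6; 20 m³ remain.
Put 28 m³ in container 7; 22 m³ remain.
Put 27 m³ in container 8; 23 m³ remain.
Put 26 m³ in container 9; 24 m³ remain.
Put 15 m³ in container 2; 0 m³ remain.
Put 15 m³ in container 3; 1 m³ remain.
Put 11 m³ in container 1; 2 m³ remain.
Put 6 m³ in container 4; 10 m³ remain.
Put 6 m³ in container 4; 4 m³ remain.
Put 5 m³ in container 5; 12 m³ remain.
Put 5 m³ in container 5; 7 m³ remain.
Final containers: [37,11] [35,15] [34,15] [34,6,6] [33,5,5] [30] [28] [27] [26].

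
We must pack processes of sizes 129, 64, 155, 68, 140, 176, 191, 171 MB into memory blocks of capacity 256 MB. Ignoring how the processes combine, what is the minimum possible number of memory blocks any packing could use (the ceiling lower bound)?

Total size = 129 + 64 + 155 + 68 + 140 + 176 + 191 + 171 = 1094 MB.
⌈1094 / 256⌉ = 5.

5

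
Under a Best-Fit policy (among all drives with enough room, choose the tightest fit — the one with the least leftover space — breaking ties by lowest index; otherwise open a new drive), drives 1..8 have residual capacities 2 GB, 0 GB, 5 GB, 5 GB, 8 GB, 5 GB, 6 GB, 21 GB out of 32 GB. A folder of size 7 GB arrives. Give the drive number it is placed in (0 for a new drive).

5

Drives with room: drive 5 (8 GB), drive 8 (21 GB).
Tightest fit is drive 5 with 8 GB free.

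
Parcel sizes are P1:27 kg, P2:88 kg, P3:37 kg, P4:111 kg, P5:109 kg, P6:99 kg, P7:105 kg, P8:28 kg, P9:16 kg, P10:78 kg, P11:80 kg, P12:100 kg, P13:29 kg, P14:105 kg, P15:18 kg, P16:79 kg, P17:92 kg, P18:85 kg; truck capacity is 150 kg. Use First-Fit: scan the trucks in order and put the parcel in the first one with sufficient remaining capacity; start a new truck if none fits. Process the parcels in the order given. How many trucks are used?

Put P1 (27 kg) in truck 1; 123 kg remain.
Put P2 (88 kg) in truck 1; 35 kg remain.
Put P3 (37 kg) in truck 2; 113 kg remain.
Put P4 (111 kg) in truck 2; 2 kg remain.
Put P5 (109 kg) in truck 3; 41 kg remain.
Put P6 (99 kg) in truck 4; 51 kg remain.
Put P7 (105 kg) in truck 5; 45 kg remain.
Put P8 (28 kg) in truck 1; 7 kg remain.
Put P9 (16 kg) in truck 3; 25 kg remain.
Put P10 (78 kg) in truck 6; 72 kg remain.
Put P11 (80 kg) in truck 7; 70 kg remain.
Put P12 (100 kg) in truck 8; 50 kg remain.
Put P13 (29 kg) in truck 4; 22 kg remain.
Put P14 (105 kg) in truck 9; 45 kg remain.
Put P15 (18 kg) in truck 3; 7 kg remain.
Put P16 (79 kg) in truck 10; 71 kg remain.
Put P17 (92 kg) in truck 11; 58 kg remain.
Put P18 (85 kg) in truck 12; 65 kg remain.

12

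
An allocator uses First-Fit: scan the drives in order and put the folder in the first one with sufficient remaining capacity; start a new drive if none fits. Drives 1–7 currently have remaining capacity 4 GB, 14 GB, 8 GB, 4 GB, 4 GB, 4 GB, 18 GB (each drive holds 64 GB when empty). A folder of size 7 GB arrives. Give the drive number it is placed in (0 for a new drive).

2

Drives with room: drive 2 (14 GB), drive 3 (8 GB), drive 7 (18 GB).
The first with room is drive 2.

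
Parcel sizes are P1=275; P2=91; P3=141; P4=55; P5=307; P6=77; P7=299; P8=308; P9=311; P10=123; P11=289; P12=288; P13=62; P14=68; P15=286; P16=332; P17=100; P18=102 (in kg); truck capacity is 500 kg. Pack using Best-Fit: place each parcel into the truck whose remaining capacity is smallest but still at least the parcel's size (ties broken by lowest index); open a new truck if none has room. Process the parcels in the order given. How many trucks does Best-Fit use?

P1 (275 kg) → truck 1 (remaining 225 kg)
P2 (91 kg) → truck 1 (remaining 134 kg)
P3 (141 kg) → truck 2 (remaining 359 kg)
P4 (55 kg) → truck 1 (remaining 79 kg)
P5 (307 kg) → truck 2 (remaining 52 kg)
P6 (77 kg) → truck 1 (remaining 2 kg)
P7 (299 kg) → truck 3 (remaining 201 kg)
P8 (308 kg) → truck 4 (remaining 192 kg)
P9 (311 kg) → truck 5 (remaining 189 kg)
P10 (123 kg) → truck 5 (remaining 66 kg)
P11 (289 kg) → truck 6 (remaining 211 kg)
P12 (288 kg) → truck 7 (remaining 212 kg)
P13 (62 kg) → truck 5 (remaining 4 kg)
P14 (68 kg) → truck 4 (remaining 124 kg)
P15 (286 kg) → truck 8 (remaining 214 kg)
P16 (332 kg) → truck 9 (remaining 168 kg)
P17 (100 kg) → truck 4 (remaining 24 kg)
P18 (102 kg) → truck 9 (remaining 66 kg)
Final trucks: [275,91,55,77] [141,307] [299] [308,68,100] [311,123,62] [289] [288] [286] [332,102].

9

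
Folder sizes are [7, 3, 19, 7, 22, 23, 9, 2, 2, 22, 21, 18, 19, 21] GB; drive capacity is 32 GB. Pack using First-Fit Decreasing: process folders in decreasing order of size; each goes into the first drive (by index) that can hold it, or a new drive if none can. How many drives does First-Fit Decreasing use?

Sorted descending: 23, 22, 22, 21, 21, 19, 19, 18, 9, 7, 7, 3, 2, 2.
23 GB → drive 1 (remaining 9 GB)
22 GB → drive 2 (remaining 10 GB)
22 GB → drive 3 (remaining 10 GB)
21 GB → drive 4 (remaining 11 GB)
21 GB → drive 5 (remaining 11 GB)
19 GB → drive 6 (remaining 13 GB)
19 GB → drive 7 (remaining 13 GB)
18 GB → drive 8 (remaining 14 GB)
9 GB → drive 1 (remaining 0 GB)
7 GB → drive 2 (remaining 3 GB)
7 GB → drive 3 (remaining 3 GB)
3 GB → drive 2 (remaining 0 GB)
2 GB → drive 3 (remaining 1 GB)
2 GB → drive 4 (remaining 9 GB)
Final drives: [23,9] [22,7,3] [22,7,2] [21,2] [21] [19] [19] [18].

8 drives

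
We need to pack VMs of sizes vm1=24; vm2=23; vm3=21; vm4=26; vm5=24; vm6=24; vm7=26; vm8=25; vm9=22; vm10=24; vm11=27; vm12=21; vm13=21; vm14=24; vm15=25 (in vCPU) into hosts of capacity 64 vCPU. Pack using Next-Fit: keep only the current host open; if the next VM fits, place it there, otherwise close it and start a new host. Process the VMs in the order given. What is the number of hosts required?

host 1: place vm1 (24 vCPU), 40 vCPU left
host 1: place vm2 (23 vCPU), 17 vCPU left
host 2: place vm3 (21 vCPU), 43 vCPU left
host 2: place vm4 (26 vCPU), 17 vCPU left
host 3: place vm5 (24 vCPU), 40 vCPU left
host 3: place vm6 (24 vCPU), 16 vCPU left
host 4: place vm7 (26 vCPU), 38 vCPU left
host 4: place vm8 (25 vCPU), 13 vCPU left
host 5: place vm9 (22 vCPU), 42 vCPU left
host 5: place vm10 (24 vCPU), 18 vCPU left
host 6: place vm11 (27 vCPU), 37 vCPU left
host 6: place vm12 (21 vCPU), 16 vCPU left
host 7: place vm13 (21 vCPU), 43 vCPU left
host 7: place vm14 (24 vCPU), 19 vCPU left
host 8: place vm15 (25 vCPU), 39 vCPU left
Final hosts: [24,23] [21,26] [24,24] [26,25] [22,24] [27,21] [21,24] [25].

8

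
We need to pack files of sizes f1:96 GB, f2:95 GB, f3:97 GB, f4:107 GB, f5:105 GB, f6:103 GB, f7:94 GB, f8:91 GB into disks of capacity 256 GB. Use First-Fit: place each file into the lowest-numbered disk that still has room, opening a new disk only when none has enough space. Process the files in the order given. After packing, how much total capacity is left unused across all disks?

disk 1: place f1 (96 GB), 160 GB left
disk 1: place f2 (95 GB), 65 GB left
disk 2: place f3 (97 GB), 159 GB left
disk 2: place f4 (107 GB), 52 GB left
disk 3: place f5 (105 GB), 151 GB left
disk 3: place f6 (103 GB), 48 GB left
disk 4: place f7 (94 GB), 162 GB left
disk 4: place f8 (91 GB), 71 GB left
4 disks × 256 GB = 1024 GB; used 788 GB; unused 236 GB.

236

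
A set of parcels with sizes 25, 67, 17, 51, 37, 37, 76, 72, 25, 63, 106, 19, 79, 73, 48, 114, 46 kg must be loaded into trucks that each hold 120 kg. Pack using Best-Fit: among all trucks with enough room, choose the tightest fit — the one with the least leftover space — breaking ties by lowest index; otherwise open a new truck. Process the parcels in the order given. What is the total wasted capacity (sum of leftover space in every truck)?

125

25 kg → truck 1 (remaining 95 kg)
67 kg → truck 1 (remaining 28 kg)
17 kg → truck 1 (remaining 11 kg)
51 kg → truck 2 (remaining 69 kg)
37 kg → truck 2 (remaining 32 kg)
37 kg → truck 3 (remaining 83 kg)
76 kg → truck 3 (remaining 7 kg)
72 kg → truck 4 (remaining 48 kg)
25 kg → truck 2 (remaining 7 kg)
63 kg → truck 5 (remaining 57 kg)
106 kg → truck 6 (remaining 14 kg)
19 kg → truck 4 (remaining 29 kg)
79 kg → truck 7 (remaining 41 kg)
73 kg → truck 8 (remaining 47 kg)
48 kg → truck 5 (remaining 9 kg)
114 kg → truck 9 (remaining 6 kg)
46 kg → truck 8 (remaining 1 kg)
9 trucks × 120 kg = 1080 kg; used 955 kg; unused 125 kg.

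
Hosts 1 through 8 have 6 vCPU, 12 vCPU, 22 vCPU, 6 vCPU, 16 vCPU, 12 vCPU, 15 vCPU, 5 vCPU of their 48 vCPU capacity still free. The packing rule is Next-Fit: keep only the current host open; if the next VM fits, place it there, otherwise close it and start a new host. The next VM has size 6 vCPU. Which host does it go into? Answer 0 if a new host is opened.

0

Next-Fit only looks at host 8, which has 5 vCPU free.
6 vCPU does not fit, so a new host is opened.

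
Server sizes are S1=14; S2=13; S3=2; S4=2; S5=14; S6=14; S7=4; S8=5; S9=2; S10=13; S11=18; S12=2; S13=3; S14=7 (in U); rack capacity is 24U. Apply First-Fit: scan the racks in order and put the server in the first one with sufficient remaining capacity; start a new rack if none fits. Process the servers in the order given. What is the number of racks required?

S1 (14U) → rack 1 (remaining 10U)
S2 (13U) → rack 2 (remaining 11U)
S3 (2U) → rack 1 (remaining 8U)
S4 (2U) → rack 1 (remaining 6U)
S5 (14U) → rack 3 (remaining 10U)
S6 (14U) → rack 4 (remaining 10U)
S7 (4U) → rack 1 (remaining 2U)
S8 (5U) → rack 2 (remaining 6U)
S9 (2U) → rack 1 (remaining 0U)
S10 (13U) → rack 5 (remaining 11U)
S11 (18U) → rack 6 (remaining 6U)
S12 (2U) → rack 2 (remaining 4U)
S13 (3U) → rack 2 (remaining 1U)
S14 (7U) → rack 3 (remaining 3U)

6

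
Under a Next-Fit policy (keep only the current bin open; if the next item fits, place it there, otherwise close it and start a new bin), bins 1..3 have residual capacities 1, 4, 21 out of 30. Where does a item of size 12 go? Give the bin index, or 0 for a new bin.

3

Next-Fit only looks at bin 3, which has 21 free.
12 fits there.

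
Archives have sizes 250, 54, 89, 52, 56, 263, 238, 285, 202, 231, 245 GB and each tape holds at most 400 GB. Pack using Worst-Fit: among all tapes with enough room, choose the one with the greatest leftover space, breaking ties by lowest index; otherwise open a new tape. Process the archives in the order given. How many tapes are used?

7 tapes

tape 1: place 250 GB, 150 GB left
tape 1: place 54 GB, 96 GB left
tape 1: place 89 GB, 7 GB left
tape 2: place 52 GB, 348 GB left
tape 2: place 56 GB, 292 GB left
tape 2: place 263 GB, 29 GB left
tape 3: place 238 GB, 162 GB left
tape 4: place 285 GB, 115 GB left
tape 5: place 202 GB, 198 GB left
tape 6: place 231 GB, 169 GB left
tape 7: place 245 GB, 155 GB left
Final tapes: [250,54,89] [52,56,263] [238] [285] [202] [231] [245].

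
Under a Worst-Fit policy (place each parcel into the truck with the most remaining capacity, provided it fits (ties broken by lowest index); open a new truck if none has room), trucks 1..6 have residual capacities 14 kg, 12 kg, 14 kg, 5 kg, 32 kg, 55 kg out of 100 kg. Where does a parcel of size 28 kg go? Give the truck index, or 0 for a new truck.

Trucks with room: truck 5 (32 kg), truck 6 (55 kg).
Most room is truck 6 with 55 kg free.

6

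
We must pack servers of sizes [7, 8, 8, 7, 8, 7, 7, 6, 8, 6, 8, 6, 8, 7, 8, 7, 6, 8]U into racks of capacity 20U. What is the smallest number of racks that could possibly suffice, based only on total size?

7

Total size = 7 + 8 + 8 + 7 + 8 + 7 + 7 + 6 + 8 + 6 + 8 + 6 + 8 + 7 + 8 + 7 + 6 + 8 = 130U.
⌈130 / 20⌉ = 7.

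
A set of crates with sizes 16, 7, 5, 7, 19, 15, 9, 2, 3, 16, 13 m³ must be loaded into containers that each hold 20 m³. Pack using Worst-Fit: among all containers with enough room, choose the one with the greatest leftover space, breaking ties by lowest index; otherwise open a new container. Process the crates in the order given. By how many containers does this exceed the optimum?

1

Worst-Fit: [16] [7,5,7] [19] [15] [9,2,3] [16] [13] → 7 containers.
Total size 112 m³; any packing needs at least ⌈112/20⌉ = 6 containers.
An optimal packing achieves that bound: [19] [16,3] [16,2] [15,5] [13,7] [9,7] → 6 containers.
Excess: 7 − 6 = 1.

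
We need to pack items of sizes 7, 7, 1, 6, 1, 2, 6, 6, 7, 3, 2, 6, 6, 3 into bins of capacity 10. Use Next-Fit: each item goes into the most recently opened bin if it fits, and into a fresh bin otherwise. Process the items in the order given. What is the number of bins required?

8

bin 1: place 7, 3 left
bin 2: place 7, 3 left
bin 2: place 1, 2 left
bin 3: place 6, 4 left
bin 3: place 1, 3 left
bin 3: place 2, 1 left
bin 4: place 6, 4 left
bin 5: place 6, 4 left
bin 6: place 7, 3 left
bin 6: place 3, 0 left
bin 7: place 2, 8 left
bin 7: place 6, 2 left
bin 8: place 6, 4 left
bin 8: place 3, 1 left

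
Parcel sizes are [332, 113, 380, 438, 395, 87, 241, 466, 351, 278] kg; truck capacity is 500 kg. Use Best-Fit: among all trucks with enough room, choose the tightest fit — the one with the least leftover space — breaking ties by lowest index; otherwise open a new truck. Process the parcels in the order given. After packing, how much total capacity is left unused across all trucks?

332 kg → truck 1 (remaining 168 kg)
113 kg → truck 1 (remaining 55 kg)
380 kg → truck 2 (remaining 120 kg)
438 kg → truck 3 (remaining 62 kg)
395 kg → truck 4 (remaining 105 kg)
87 kg → truck 4 (remaining 18 kg)
241 kg → truck 5 (remaining 259 kg)
466 kg → truck 6 (remaining 34 kg)
351 kg → truck 7 (remaining 149 kg)
278 kg → truck 8 (remaining 222 kg)
8 trucks × 500 kg = 4000 kg; used 3081 kg; unused 919 kg.

919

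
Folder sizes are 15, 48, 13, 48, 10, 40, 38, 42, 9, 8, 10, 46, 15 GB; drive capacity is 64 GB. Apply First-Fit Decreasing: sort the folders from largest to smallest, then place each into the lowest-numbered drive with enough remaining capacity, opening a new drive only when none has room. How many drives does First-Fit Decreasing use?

Sorted descending: 48, 48, 46, 42, 40, 38, 15, 15, 13, 10, 10, 9, 8.
48 GB → drive 1 (remaining 16 GB)
48 GB → drive 2 (remaining 16 GB)
46 GB → drive 3 (remaining 18 GB)
42 GB → drive 4 (remaining 22 GB)
40 GB → drive 5 (remaining 24 GB)
38 GB → drive 6 (remaining 26 GB)
15 GB → drive 1 (remaining 1 GB)
15 GB → drive 2 (remaining 1 GB)
13 GB → drive 3 (remaining 5 GB)
10 GB → drive 4 (remaining 12 GB)
10 GB → drive 4 (remaining 2 GB)
9 GB → drive 5 (remaining 15 GB)
8 GB → drive 5 (remaining 7 GB)
Final drives: [48,15] [48,15] [46,13] [42,10,10] [40,9,8] [38].

6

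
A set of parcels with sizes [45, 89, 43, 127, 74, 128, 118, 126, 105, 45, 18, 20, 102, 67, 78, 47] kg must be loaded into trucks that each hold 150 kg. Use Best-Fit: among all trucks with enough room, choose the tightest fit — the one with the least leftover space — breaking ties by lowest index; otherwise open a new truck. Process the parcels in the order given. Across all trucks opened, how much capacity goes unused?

Put 45 kg in truck 1; 105 kg remain.
Put 89 kg in truck 1; 16 kg remain.
Put 43 kg in truck 2; 107 kg remain.
Put 127 kg in truck 3; 23 kg remain.
Put 74 kg in truck 2; 33 kg remain.
Put 128 kg in truck 4; 22 kg remain.
Put 118 kg in truck 5; 32 kg remain.
Put 126 kg in truck 6; 24 kg remain.
Put 105 kg in truck 7; 45 kg remain.
Put 45 kg in truck 7; 0 kg remain.
Put 18 kg in truck 4; 4 kg remain.
Put 20 kg in truck 3; 3 kg remain.
Put 102 kg in truck 8; 48 kg remain.
Put 67 kg in truck 9; 83 kg remain.
Put 78 kg in truck 9; 5 kg remain.
Put 47 kg in truck 8; 1 kg remain.
9 trucks × 150 kg = 1350 kg; used 1232 kg; unused 118 kg.

118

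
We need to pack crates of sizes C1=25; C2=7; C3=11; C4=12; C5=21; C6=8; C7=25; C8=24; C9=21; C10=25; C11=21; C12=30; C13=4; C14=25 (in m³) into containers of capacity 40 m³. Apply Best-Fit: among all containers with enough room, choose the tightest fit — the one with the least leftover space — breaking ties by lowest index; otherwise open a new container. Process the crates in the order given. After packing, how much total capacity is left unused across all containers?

141

C1 (25 m³) → container 1 (remaining 15 m³)
C2 (7 m³) → container 1 (remaining 8 m³)
C3 (11 m³) → container 2 (remaining 29 m³)
C4 (12 m³) → container 2 (remaining 17 m³)
C5 (21 m³) → container 3 (remaining 19 m³)
C6 (8 m³) → container 1 (remaining 0 m³)
C7 (25 m³) → container 4 (remaining 15 m³)
C8 (24 m³) → container 5 (remaining 16 m³)
C9 (21 m³) → container 6 (remaining 19 m³)
C10 (25 m³) → container 7 (remaining 15 m³)
C11 (21 m³) → container 8 (remaining 19 m³)
C12 (30 m³) → container 9 (remaining 10 m³)
C13 (4 m³) → container 9 (remaining 6 m³)
C14 (25 m³) → container 10 (remaining 15 m³)
10 containers × 40 m³ = 400 m³; used 259 m³; unused 141 m³.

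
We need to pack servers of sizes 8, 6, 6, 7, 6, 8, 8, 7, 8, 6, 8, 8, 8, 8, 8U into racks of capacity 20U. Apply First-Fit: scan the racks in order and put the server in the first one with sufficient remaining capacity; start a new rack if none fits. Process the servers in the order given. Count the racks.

7

rack 1: place 8U, 12U left
rack 1: place 6U, 6U left
rack 1: place 6U, 0U left
rack 2: place 7U, 13U left
rack 2: place 6U, 7U left
rack 3: place 8U, 12U left
rack 3: place 8U, 4U left
rack 2: place 7U, 0U left
rack 4: place 8U, 12U left
rack 4: place 6U, 6U left
rack 5: place 8U, 12U left
rack 5: place 8U, 4U left
rack 6: place 8U, 12U left
rack 6: place 8U, 4U left
rack 7: place 8U, 12U left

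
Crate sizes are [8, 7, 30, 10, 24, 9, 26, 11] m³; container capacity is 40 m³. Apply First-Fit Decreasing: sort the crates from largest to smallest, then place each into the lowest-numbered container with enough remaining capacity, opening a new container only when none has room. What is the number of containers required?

Sorted descending: 30, 26, 24, 11, 10, 9, 8, 7.
30 m³ → container 1 (remaining 10 m³)
26 m³ → container 2 (remaining 14 m³)
24 m³ → container 3 (remaining 16 m³)
11 m³ → container 2 (remaining 3 m³)
10 m³ → container 1 (remaining 0 m³)
9 m³ → container 3 (remaining 7 m³)
8 m³ → container 4 (remaining 32 m³)
7 m³ → container 3 (remaining 0 m³)

4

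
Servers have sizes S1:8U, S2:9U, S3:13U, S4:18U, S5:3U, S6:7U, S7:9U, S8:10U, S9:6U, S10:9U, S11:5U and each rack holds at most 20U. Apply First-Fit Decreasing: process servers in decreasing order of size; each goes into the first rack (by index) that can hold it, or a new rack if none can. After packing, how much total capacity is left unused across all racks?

23

Sorted descending: 18, 13, 10, 9, 9, 9, 8, 7, 6, 5, 3.
18U → rack 1 (remaining 2U)
13U → rack 2 (remaining 7U)
10U → rack 3 (remaining 10U)
9U → rack 3 (remaining 1U)
9U → rack 4 (remaining 11U)
9U → rack 4 (remaining 2U)
8U → rack 5 (remaining 12U)
7U → rack 2 (remaining 0U)
6U → rack 5 (remaining 6U)
5U → rack 5 (remaining 1U)
3U → rack 6 (remaining 17U)
6 racks × 20U = 120U; used 97U; unused 23U.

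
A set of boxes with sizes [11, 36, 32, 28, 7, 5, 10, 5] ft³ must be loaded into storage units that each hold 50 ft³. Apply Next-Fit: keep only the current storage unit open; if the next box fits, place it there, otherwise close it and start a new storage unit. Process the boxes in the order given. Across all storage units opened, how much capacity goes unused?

66

Put 11 ft³ in storage unit 1; 39 ft³ remain.
Put 36 ft³ in storage unit 1; 3 ft³ remain.
Put 32 ft³ in storage unit 2; 18 ft³ remain.
Put 28 ft³ in storage unit 3; 22 ft³ remain.
Put 7 ft³ in storage unit 3; 15 ft³ remain.
Put 5 ft³ in storage unit 3; 10 ft³ remain.
Put 10 ft³ in storage unit 3; 0 ft³ remain.
Put 5 ft³ in storage unit 4; 45 ft³ remain.
4 storage units × 50 ft³ = 200 ft³; used 134 ft³; unused 66 ft³.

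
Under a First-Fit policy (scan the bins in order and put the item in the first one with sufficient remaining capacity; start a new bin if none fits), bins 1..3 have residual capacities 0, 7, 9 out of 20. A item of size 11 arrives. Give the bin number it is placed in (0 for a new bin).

0

No bin has ≥ 11 free, so a new bin is opened.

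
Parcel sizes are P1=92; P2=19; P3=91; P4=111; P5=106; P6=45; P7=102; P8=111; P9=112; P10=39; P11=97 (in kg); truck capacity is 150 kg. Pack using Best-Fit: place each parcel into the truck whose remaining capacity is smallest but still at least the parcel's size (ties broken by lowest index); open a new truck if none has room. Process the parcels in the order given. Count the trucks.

P1 (92 kg) → truck 1 (remaining 58 kg)
P2 (19 kg) → truck 1 (remaining 39 kg)
P3 (91 kg) → truck 2 (remaining 59 kg)
P4 (111 kg) → truck 3 (remaining 39 kg)
P5 (106 kg) → truck 4 (remaining 44 kg)
P6 (45 kg) → truck 2 (remaining 14 kg)
P7 (102 kg) → truck 5 (remaining 48 kg)
P8 (111 kg) → truck 6 (remaining 39 kg)
P9 (112 kg) → truck 7 (remaining 38 kg)
P10 (39 kg) → truck 1 (remaining 0 kg)
P11 (97 kg) → truck 8 (remaining 53 kg)

8 trucks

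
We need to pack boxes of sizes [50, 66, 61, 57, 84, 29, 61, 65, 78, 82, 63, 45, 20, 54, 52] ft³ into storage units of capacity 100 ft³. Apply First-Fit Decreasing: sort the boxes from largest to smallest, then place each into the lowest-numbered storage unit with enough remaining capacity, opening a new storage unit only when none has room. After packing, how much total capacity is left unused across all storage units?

333

Sorted descending: 84, 82, 78, 66, 65, 63, 61, 61, 57, 54, 52, 50, 45, 29, 20.
Put 84 ft³ in storage unit 1; 16 ft³ remain.
Put 82 ft³ in storage unit 2; 18 ft³ remain.
Put 78 ft³ in storage unit 3; 22 ft³ remain.
Put 66 ft³ in storage unit 4; 34 ft³ remain.
Put 65 ft³ in storage unit 5; 35 ft³ remain.
Put 63 ft³ in storage unit 6; 37 ft³ remain.
Put 61 ft³ in storage unit 7; 39 ft³ remain.
Put 61 ft³ in storage unit 8; 39 ft³ remain.
Put 57 ft³ in storage unit 9; 43 ft³ remain.
Put 54 ft³ in storage unit 10; 46 ft³ remain.
Put 52 ft³ in storage unit 11; 48 ft³ remain.
Put 50 ft³ in storage unit 12; 50 ft³ remain.
Put 45 ft³ in storage unit 10; 1 ft³ remain.
Put 29 ft³ in storage unit 4; 5 ft³ remain.
Put 20 ft³ in storage unit 3; 2 ft³ remain.
12 storage units × 100 ft³ = 1200 ft³; used 867 ft³; unused 333 ft³.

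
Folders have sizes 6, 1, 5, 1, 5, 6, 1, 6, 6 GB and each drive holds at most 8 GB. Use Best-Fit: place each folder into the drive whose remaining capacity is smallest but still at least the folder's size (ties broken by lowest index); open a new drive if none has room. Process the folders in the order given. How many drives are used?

Put 6 GB in drive 1; 2 GB remain.
Put 1 GB in drive 1; 1 GB remain.
Put 5 GB in drive 2; 3 GB remain.
Put 1 GB in drive 1; 0 GB remain.
Put 5 GB in drive 3; 3 GB remain.
Put 6 GB in drive 4; 2 GB remain.
Put 1 GB in drive 4; 1 GB remain.
Put 6 GB in drive 5; 2 GB remain.
Put 6 GB in drive 6; 2 GB remain.

6 drives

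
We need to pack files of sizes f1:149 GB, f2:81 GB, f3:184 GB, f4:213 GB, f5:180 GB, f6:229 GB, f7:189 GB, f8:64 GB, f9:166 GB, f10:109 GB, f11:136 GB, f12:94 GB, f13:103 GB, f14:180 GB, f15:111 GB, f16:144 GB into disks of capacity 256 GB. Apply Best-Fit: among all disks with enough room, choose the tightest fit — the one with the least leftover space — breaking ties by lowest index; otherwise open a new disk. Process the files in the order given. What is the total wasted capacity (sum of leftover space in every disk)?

484

Put f1 (149 GB) in disk 1; 107 GB remain.
Put f2 (81 GB) in disk 1; 26 GB remain.
Put f3 (184 GB) in disk 2; 72 GB remain.
Put f4 (213 GB) in disk 3; 43 GB remain.
Put f5 (180 GB) in disk 4; 76 GB remain.
Put f6 (229 GB) in disk 5; 27 GB remain.
Put f7 (189 GB) in disk 6; 67 GB remain.
Put f8 (64 GB) in disk 6; 3 GB remain.
Put f9 (166 GB) in disk 7; 90 GB remain.
Put f10 (109 GB) in disk 8; 147 GB remain.
Put f11 (136 GB) in disk 8; 11 GB remain.
Put f12 (94 GB) in disk 9; 162 GB remain.
Put f13 (103 GB) in disk 9; 59 GB remain.
Put f14 (180 GB) in disk 10; 76 GB remain.
Put f15 (111 GB) in disk 11; 145 GB remain.
Put f16 (144 GB) in disk 11; 1 GB remain.
11 disks × 256 GB = 2816 GB; used 2332 GB; unused 484 GB.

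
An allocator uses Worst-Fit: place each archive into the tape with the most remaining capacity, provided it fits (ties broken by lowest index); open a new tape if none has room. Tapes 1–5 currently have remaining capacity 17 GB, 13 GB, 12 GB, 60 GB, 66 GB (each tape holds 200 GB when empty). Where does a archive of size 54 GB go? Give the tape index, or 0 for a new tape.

Tapes with room: tape 4 (60 GB), tape 5 (66 GB).
Most room is tape 5 with 66 GB free.

5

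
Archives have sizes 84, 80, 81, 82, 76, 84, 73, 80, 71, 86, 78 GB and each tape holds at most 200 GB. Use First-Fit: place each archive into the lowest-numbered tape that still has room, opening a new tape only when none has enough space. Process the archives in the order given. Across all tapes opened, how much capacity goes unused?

Put 84 GB in tape 1; 116 GB remain.
Put 80 GB in tape 1; 36 GB remain.
Put 81 GB in tape 2; 119 GB remain.
Put 82 GB in tape 2; 37 GB remain.
Put 76 GB in tape 3; 124 GB remain.
Put 84 GB in tape 3; 40 GB remain.
Put 73 GB in tape 4; 127 GB remain.
Put 80 GB in tape 4; 47 GB remain.
Put 71 GB in tape 5; 129 GB remain.
Put 86 GB in tape 5; 43 GB remain.
Put 78 GB in tape 6; 122 GB remain.
6 tapes × 200 GB = 1200 GB; used 875 GB; unused 325 GB.

325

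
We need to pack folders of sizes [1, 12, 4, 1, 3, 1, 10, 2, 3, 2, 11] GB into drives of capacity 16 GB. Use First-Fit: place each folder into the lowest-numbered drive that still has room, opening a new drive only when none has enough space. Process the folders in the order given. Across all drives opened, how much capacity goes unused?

14

1 GB → drive 1 (remaining 15 GB)
12 GB → drive 1 (remaining 3 GB)
4 GB → drive 2 (remaining 12 GB)
1 GB → drive 1 (remaining 2 GB)
3 GB → drive 2 (remaining 9 GB)
1 GB → drive 1 (remaining 1 GB)
10 GB → drive 3 (remaining 6 GB)
2 GB → drive 2 (remaining 7 GB)
3 GB → drive 2 (remaining 4 GB)
2 GB → drive 2 (remaining 2 GB)
11 GB → drive 4 (remaining 5 GB)
4 drives × 16 GB = 64 GB; used 50 GB; unused 14 GB.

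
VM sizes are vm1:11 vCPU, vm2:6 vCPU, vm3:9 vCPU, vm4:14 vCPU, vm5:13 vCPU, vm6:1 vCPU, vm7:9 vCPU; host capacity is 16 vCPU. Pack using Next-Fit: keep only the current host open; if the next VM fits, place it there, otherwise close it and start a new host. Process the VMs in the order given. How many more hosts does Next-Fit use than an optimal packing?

Next-Fit: [11] [6,9] [14] [13,1] [9] → 5 hosts.
5 VMs exceed 8 vCPU (half the capacity), and no two of those can share a host, so at least 5 hosts are needed.
So 5 is already optimal.

0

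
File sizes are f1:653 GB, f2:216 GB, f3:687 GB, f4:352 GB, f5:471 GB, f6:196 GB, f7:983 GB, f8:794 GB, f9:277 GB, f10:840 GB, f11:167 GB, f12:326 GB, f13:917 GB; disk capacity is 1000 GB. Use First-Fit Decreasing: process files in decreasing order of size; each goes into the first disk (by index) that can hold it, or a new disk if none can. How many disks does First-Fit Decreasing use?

8 disks

Sorted descending: 983, 917, 840, 794, 687, 653, 471, 352, 326, 277, 216, 196, 167.
983 GB → disk 1 (remaining 17 GB)
917 GB → disk 2 (remaining 83 GB)
840 GB → disk 3 (remaining 160 GB)
794 GB → disk 4 (remaining 206 GB)
687 GB → disk 5 (remaining 313 GB)
653 GB → disk 6 (remaining 347 GB)
471 GB → disk 7 (remaining 529 GB)
352 GB → disk 7 (remaining 177 GB)
326 GB → disk 6 (remaining 21 GB)
277 GB → disk 5 (remaining 36 GB)
216 GB → disk 8 (remaining 784 GB)
196 GB → disk 4 (remaining 10 GB)
167 GB → disk 7 (remaining 10 GB)
Final disks: [983] [917] [840] [794,196] [687,277] [653,326] [471,352,167] [216].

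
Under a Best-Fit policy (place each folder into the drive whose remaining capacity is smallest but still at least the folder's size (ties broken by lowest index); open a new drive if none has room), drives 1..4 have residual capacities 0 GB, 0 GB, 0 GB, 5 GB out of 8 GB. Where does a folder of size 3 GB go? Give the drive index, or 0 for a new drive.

4

Drives with room: drive 4 (5 GB).
Tightest fit is drive 4 with 5 GB free.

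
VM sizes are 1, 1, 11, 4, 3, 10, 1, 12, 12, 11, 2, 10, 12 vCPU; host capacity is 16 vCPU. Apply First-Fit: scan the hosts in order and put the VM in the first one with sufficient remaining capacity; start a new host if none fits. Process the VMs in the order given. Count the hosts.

host 1: place 1 vCPU, 15 vCPU left
host 1: place 1 vCPU, 14 vCPU left
host 1: place 11 vCPU, 3 vCPU left
host 2: place 4 vCPU, 12 vCPU left
host 1: place 3 vCPU, 0 vCPU left
host 2: place 10 vCPU, 2 vCPU left
host 2: place 1 vCPU, 1 vCPU left
host 3: place 12 vCPU, 4 vCPU left
host 4: place 12 vCPU, 4 vCPU left
host 5: place 11 vCPU, 5 vCPU left
host 3: place 2 vCPU, 2 vCPU left
host 6: place 10 vCPU, 6 vCPU left
host 7: place 12 vCPU, 4 vCPU left

7 hosts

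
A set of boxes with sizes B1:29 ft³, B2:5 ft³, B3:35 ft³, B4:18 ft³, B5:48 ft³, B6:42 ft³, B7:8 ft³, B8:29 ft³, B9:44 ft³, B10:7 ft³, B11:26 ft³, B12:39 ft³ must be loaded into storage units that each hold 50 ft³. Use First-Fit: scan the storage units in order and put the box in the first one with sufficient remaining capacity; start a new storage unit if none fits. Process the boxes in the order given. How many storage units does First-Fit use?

B1 (29 ft³) → storage unit 1 (remaining 21 ft³)
B2 (5 ft³) → storage unit 1 (remaining 16 ft³)
B3 (35 ft³) → storage unit 2 (remaining 15 ft³)
B4 (18 ft³) → storage unit 3 (remaining 32 ft³)
B5 (48 ft³) → storage unit 4 (remaining 2 ft³)
B6 (42 ft³) → storage unit 5 (remaining 8 ft³)
B7 (8 ft³) → storage unit 1 (remaining 8 ft³)
B8 (29 ft³) → storage unit 3 (remaining 3 ft³)
B9 (44 ft³) → storage unit 6 (remaining 6 ft³)
B10 (7 ft³) → storage unit 1 (remaining 1 ft³)
B11 (26 ft³) → storage unit 7 (remaining 24 ft³)
B12 (39 ft³) → storage unit 8 (remaining 11 ft³)
Final storage units: [29,5,8,7] [35] [18,29] [48] [42] [44] [26] [39].

8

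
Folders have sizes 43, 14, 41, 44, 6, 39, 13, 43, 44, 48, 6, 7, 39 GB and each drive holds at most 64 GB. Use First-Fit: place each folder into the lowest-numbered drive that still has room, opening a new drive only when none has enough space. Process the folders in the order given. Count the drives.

8

drive 1: place 43 GB, 21 GB left
drive 1: place 14 GB, 7 GB left
drive 2: place 41 GB, 23 GB left
drive 3: place 44 GB, 20 GB left
drive 1: place 6 GB, 1 GB left
drive 4: place 39 GB, 25 GB left
drive 2: place 13 GB, 10 GB left
drive 5: place 43 GB, 21 GB left
drive 6: place 44 GB, 20 GB left
drive 7: place 48 GB, 16 GB left
drive 2: place 6 GB, 4 GB left
drive 3: place 7 GB, 13 GB left
drive 8: place 39 GB, 25 GB left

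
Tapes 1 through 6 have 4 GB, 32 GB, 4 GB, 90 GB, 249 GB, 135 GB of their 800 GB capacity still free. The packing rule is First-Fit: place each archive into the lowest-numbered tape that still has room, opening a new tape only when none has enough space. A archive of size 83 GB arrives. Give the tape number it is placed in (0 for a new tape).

Tapes with room: tape 4 (90 GB), tape 5 (249 GB), tape 6 (135 GB).
The first with room is tape 4.

4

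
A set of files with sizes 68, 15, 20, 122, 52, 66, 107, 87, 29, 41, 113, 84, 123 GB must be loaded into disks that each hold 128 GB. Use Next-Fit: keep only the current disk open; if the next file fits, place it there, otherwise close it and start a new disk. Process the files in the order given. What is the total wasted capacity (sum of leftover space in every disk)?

disk 1: place 68 GB, 60 GB left
disk 1: place 15 GB, 45 GB left
disk 1: place 20 GB, 25 GB left
disk 2: place 122 GB, 6 GB left
disk 3: place 52 GB, 76 GB left
disk 3: place 66 GB, 10 GB left
disk 4: place 107 GB, 21 GB left
disk 5: place 87 GB, 41 GB left
disk 5: place 29 GB, 12 GB left
disk 6: place 41 GB, 87 GB left
disk 7: place 113 GB, 15 GB left
disk 8: place 84 GB, 44 GB left
disk 9: place 123 GB, 5 GB left
9 disks × 128 GB = 1152 GB; used 927 GB; unused 225 GB.

225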